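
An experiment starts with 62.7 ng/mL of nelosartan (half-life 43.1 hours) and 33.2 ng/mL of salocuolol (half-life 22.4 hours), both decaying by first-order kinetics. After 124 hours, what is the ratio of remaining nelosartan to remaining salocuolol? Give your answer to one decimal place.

nelosartan: 62.7 × (1/2)^(124/43.1) = 62.7 × (1/2)^2.877 ≈ 8.5348 ng/mL.
salocuolol: 33.2 × (1/2)^(124/22.4) = 33.2 × (1/2)^5.5357 ≈ 0.71569 ng/mL.
Ratio ≈ 8.5348 / 0.71569 ≈ 11.925.

11.9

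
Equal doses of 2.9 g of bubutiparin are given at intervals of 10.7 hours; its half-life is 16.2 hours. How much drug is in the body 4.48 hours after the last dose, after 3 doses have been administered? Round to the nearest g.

The 3 doses were given 25.88, 15.18, 4.48 hours ago.
Total = 2.9·(1/2)^(25.88/16.2) + 2.9·(1/2)^(15.18/16.2) + 2.9·(1/2)^(4.48/16.2)
      = 0.95828 + 1.5147 + 2.3941 ≈ 4.8671 g.

5 g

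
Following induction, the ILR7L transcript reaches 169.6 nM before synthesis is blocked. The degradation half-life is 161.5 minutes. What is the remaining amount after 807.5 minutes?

5.3 nM

Elapsed time is 5 half-lives (807.5/161.5).
Each half-life halves the amount: 169.6 × (1/2)^5 = 169.6/32 = 5.3 nM.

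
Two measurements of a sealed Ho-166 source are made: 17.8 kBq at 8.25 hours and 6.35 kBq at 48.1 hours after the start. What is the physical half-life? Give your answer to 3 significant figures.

26.8 hours

Over Δt = 48.1 − 8.25 = 39.85 hours, the level fell by a factor of 17.8/6.35 ≈ 2.8031.
n = log₂(2.8031) ≈ 1.487 half-lives, so t½ = 39.85/1.487 ≈ 26.798 hours.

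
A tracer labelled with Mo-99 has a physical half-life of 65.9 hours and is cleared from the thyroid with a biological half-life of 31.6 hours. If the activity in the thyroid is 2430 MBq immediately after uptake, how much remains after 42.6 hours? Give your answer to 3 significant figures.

1/t_eff = 1/t_phys + 1/t_biol = 1/65.9 + 1/31.6 = 0.04682 per hour.
t_eff = 65.9 × 31.6 / (65.9 + 31.6) ≈ 21.358 hours.
Remaining = 2430 × (1/2)^(42.6/21.358) = 2430 × (1/2)^1.9945 ≈ 609.81 MBq.

610 MBq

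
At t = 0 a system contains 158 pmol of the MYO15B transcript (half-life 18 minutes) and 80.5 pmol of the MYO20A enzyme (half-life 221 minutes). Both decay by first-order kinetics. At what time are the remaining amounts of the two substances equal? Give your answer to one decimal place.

Set 158·(1/2)^(t/18) = 80.5·(1/2)^(t/221).
Taking log₂: log₂(158/80.5) = t·(1/18 − 1/221).
log₂(1.9627) = 0.97286; 1/18 − 1/221 = 0.051031.
t = 0.97286 / 0.051031 ≈ 19.064 minutes.

19.1 minutes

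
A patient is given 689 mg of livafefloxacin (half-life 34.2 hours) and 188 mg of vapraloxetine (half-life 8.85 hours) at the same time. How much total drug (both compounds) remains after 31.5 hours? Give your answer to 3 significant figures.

380 mg

livafefloxacin: 689 × (1/2)^(31.5/34.2) = 689 × (1/2)^0.92105 ≈ 363.88 mg.
vapraloxetine: 188 × (1/2)^(31.5/8.85) = 188 × (1/2)^3.5593 ≈ 15.948 mg.
Total = 363.88 + 15.948 ≈ 379.82 mg.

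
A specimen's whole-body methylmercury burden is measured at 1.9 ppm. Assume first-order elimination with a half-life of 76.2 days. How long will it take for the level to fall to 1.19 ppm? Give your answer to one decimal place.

51.4 days

Fraction remaining = 1.19/1.9 ≈ 0.62632.
n = log₂(1.9/1.19) = ln(1.5966)/ln 2 ≈ 0.67504 half-lives.
t = n × t½ = 0.67504 × 76.2 ≈ 51.438 days.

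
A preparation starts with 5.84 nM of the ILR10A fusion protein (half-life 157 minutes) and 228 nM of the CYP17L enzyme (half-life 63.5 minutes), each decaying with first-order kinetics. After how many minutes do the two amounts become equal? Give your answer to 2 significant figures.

560 minutes

Set 5.84·(1/2)^(t/157) = 228·(1/2)^(t/63.5).
Taking log₂: log₂(5.84/228) = t·(1/157 − 1/63.5).
log₂(0.025614) = -5.2869; 1/157 − 1/63.5 = -0.0093786.
t = -5.2869 / -0.0093786 ≈ 563.72 minutes.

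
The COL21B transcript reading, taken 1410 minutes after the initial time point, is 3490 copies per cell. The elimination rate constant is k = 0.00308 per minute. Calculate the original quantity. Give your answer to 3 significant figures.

268000 copies per cell

t½ = ln 2 / k = 0.69315 / 0.00308 ≈ 225.05 minutes.
Number of half-lives elapsed: n = 1410/225.05 ≈ 6.2653.
A₀ = A × 2^n = 3490 × 2^6.2653 = 3490 × 76.923 ≈ 268460 copies per cell.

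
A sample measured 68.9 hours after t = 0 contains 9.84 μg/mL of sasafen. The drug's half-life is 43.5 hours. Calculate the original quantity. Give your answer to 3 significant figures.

29.5 μg/mL

Number of half-lives elapsed: n = 68.9/43.5 ≈ 1.5839.
A₀ = A × 2^n = 9.84 × 2^1.5839 = 9.84 × 2.9978 ≈ 29.498 μg/mL.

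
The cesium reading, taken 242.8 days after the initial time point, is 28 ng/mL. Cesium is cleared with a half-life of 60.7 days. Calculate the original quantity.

Number of half-lives elapsed: n = 242.8/60.7 ≈ 4.
A₀ = A × 2^n = 28 × 2^4 = 28 × 16 ≈ 448 ng/mL.

448 ng/mL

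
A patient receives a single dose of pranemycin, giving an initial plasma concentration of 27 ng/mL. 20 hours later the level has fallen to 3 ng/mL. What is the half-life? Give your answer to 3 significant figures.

6.31 hours

A/A₀ = 3/27 ≈ 0.11111.
n = log₂(9) ≈ 3.1699 half-lives elapsed in 20 hours.
t½ = 20/3.1699 ≈ 6.3093 hours.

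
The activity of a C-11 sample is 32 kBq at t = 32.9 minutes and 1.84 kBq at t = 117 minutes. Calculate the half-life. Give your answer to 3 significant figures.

Over Δt = 117 − 32.9 = 84.1 minutes, the level fell by a factor of 32/1.84 ≈ 17.391.
n = log₂(17.391) ≈ 4.1203 half-lives, so t½ = 84.1/4.1203 ≈ 20.411 minutes.

20.4 minutes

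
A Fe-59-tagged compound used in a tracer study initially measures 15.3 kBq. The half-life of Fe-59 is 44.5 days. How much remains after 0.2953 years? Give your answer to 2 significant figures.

Convert the elapsed time: 0.2953 years = 107.785 days.
Number of half-lives: n = 107.785/44.5 ≈ 2.4221.
Remaining = 15.3 × (1/2)^2.4221 = 15.3 × 0.18658 ≈ 2.8547 kBq.

2.9 kBq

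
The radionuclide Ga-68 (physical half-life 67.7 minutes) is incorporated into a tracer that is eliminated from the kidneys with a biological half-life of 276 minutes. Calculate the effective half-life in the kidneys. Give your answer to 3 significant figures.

1/t_eff = 1/t_phys + 1/t_biol = 1/67.7 + 1/276 = 0.018394 per minute.
t_eff = 67.7 × 276 / (67.7 + 276) ≈ 54.365 minutes.

54.4 minutes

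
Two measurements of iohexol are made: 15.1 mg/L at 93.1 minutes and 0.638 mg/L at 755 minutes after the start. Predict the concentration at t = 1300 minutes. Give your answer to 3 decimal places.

Over Δt = 755 − 93.1 = 661.9 minutes, the level fell by a factor of 15.1/0.638 ≈ 23.668.
n = log₂(23.668) ≈ 4.5648 half-lives, so t½ = 661.9/4.5648 ≈ 145 minutes.
From t = 755 to t = 1300: 0.638 × (1/2)^((1300−755)/145) ≈ 0.047137 mg/L.

0.047 mg/L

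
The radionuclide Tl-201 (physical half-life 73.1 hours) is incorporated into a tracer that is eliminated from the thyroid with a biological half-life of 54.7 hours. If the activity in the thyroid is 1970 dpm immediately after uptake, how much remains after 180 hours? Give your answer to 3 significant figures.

1/t_eff = 1/t_phys + 1/t_biol = 1/73.1 + 1/54.7 = 0.031961 per hour.
t_eff = 73.1 × 54.7 / (73.1 + 54.7) ≈ 31.288 hours.
Remaining = 1970 × (1/2)^(180/31.288) = 1970 × (1/2)^5.7531 ≈ 36.528 dpm.

36.5 dpm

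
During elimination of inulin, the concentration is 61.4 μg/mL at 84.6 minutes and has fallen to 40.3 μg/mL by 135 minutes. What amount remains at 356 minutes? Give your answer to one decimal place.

6.4 μg/mL

Over Δt = 135 − 84.6 = 50.4 minutes, the level fell by a factor of 61.4/40.3 ≈ 1.5236.
n = log₂(1.5236) ≈ 0.60746 half-lives, so t½ = 50.4/0.60746 ≈ 82.969 minutes.
From t = 135 to t = 356: 40.3 × (1/2)^((356−135)/82.969) ≈ 6.3601 μg/mL.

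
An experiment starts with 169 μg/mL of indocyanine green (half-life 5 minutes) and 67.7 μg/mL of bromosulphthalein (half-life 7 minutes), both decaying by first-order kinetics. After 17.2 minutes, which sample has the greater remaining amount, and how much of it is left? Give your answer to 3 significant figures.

indocyanine green: 169 × (1/2)^3.44 ≈ 15.572 μg/mL.
bromosulphthalein: 67.7 × (1/2)^2.4571 ≈ 12.329 μg/mL.
Indocyanine green has more remaining, at ≈ 15.572 μg/mL.

indocyanine green, 15.6 μg/mL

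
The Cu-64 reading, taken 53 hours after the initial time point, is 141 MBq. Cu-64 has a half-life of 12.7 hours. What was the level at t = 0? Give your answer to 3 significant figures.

Number of half-lives elapsed: n = 53/12.7 ≈ 4.1732.
A₀ = A × 2^n = 141 × 2^4.1732 = 141 × 18.041 ≈ 2543.8 MBq.

2540 MBq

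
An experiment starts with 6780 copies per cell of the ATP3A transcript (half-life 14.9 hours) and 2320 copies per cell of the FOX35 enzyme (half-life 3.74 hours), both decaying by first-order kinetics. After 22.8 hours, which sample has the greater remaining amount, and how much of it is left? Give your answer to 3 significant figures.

ATP3A transcript, 2350 copies per cell

ATP3A transcript: 6780 × (1/2)^1.5302 ≈ 2347.4 copies per cell.
FOX35 enzyme: 2320 × (1/2)^6.0963 ≈ 33.91 copies per cell.
ATP3A transcript has more remaining, at ≈ 2347.4 copies per cell.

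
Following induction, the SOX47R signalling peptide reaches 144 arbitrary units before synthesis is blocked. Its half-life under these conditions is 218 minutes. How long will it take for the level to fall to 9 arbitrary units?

9/144 = 1/16, so 4 half-lives have elapsed.
t = 4 × 218 = 872 minutes.

872 minutes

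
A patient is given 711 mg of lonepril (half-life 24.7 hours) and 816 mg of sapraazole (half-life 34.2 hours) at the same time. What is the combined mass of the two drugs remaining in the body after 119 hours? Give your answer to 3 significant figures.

lonepril: 711 × (1/2)^(119/24.7) = 711 × (1/2)^4.8178 ≈ 25.209 mg.
sapraazole: 816 × (1/2)^(119/34.2) = 816 × (1/2)^3.4795 ≈ 73.155 mg.
Total = 25.209 + 73.155 ≈ 98.365 mg.

98.4 mg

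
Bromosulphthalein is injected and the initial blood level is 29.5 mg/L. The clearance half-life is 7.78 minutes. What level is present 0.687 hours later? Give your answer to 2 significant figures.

Convert the elapsed time: 0.687 hours = 41.22 minutes.
Number of half-lives: n = 41.22/7.78 ≈ 5.2982.
Remaining = 29.5 × (1/2)^5.2982 = 29.5 × 0.025415 ≈ 0.74973 mg/L.

0.75 mg/L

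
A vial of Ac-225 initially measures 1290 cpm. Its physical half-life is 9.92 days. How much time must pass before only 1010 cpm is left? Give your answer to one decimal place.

3.5 days

Fraction remaining = 1010/1290 ≈ 0.78295.
n = log₂(1290/1010) = ln(1.2772)/ln 2 ≈ 0.35302 half-lives.
t = n × t½ = 0.35302 × 9.92 ≈ 3.5019 days.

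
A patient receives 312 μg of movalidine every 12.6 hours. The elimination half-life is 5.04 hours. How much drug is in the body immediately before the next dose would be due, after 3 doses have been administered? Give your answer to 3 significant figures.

66.6 μg

The 3 doses were given 37.8, 25.2, 12.6 hours ago.
Total = 312·(1/2)^(37.8/5.04) + 312·(1/2)^(25.2/5.04) + 312·(1/2)^(12.6/5.04)
      = 1.7236 + 9.75 + 55.154 ≈ 66.628 μg.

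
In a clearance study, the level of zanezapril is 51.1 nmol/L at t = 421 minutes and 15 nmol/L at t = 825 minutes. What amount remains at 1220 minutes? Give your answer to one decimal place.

Over Δt = 825 − 421 = 404 minutes, the level fell by a factor of 51.1/15 ≈ 3.4067.
n = log₂(3.4067) ≈ 1.7684 half-lives, so t½ = 404/1.7684 ≈ 228.46 minutes.
From t = 825 to t = 1220: 15 × (1/2)^((1220−825)/228.46) ≈ 4.525 nmol/L.

4.5 nmol/L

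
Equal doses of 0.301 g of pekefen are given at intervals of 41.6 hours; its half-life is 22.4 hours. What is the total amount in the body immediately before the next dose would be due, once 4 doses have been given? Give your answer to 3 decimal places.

The 4 doses were given 166.4, 124.8, 83.2, 41.6 hours ago.
Total = 0.301·(1/2)^(166.4/22.4) + 0.301·(1/2)^(124.8/22.4) + 0.301·(1/2)^(83.2/22.4) + 0.301·(1/2)^(41.6/22.4)
      = 0.0017472 + 0.0063299 + 0.022933 + 0.083083 ≈ 0.11409 g.

0.114 g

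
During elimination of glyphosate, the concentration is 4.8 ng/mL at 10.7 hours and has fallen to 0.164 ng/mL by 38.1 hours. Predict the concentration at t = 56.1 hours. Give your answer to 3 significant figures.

0.0178 ng/mL

Over Δt = 38.1 − 10.7 = 27.4 hours, the level fell by a factor of 4.8/0.164 ≈ 29.268.
n = log₂(29.268) ≈ 4.8713 half-lives, so t½ = 27.4/4.8713 ≈ 5.6248 hours.
From t = 38.1 to t = 56.1: 0.164 × (1/2)^((56.1−38.1)/5.6248) ≈ 0.017845 ng/mL.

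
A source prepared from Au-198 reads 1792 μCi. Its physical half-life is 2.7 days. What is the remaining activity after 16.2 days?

28 μCi

Elapsed time is 6 half-lives (16.2/2.7).
Each half-life halves the amount: 1792 × (1/2)^6 = 1792/64 = 28 μCi.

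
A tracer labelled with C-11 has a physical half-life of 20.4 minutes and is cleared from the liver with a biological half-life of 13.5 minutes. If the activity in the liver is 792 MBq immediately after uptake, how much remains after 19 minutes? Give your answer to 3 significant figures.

1/t_eff = 1/t_phys + 1/t_biol = 1/20.4 + 1/13.5 = 0.12309 per minute.
t_eff = 20.4 × 13.5 / (20.4 + 13.5) ≈ 8.1239 minutes.
Remaining = 792 × (1/2)^(19/8.1239) = 792 × (1/2)^2.3388 ≈ 156.56 MBq.

157 MBq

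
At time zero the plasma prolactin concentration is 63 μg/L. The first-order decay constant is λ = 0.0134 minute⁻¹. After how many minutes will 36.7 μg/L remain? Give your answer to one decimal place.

t½ = ln 2 / λ = 0.69315 / 0.0134 ≈ 51.727 minutes.
Fraction remaining = 36.7/63 ≈ 0.58254.
n = log₂(63/36.7) = ln(1.7166)/ln 2 ≈ 0.77957 half-lives.
t = n × t½ = 0.77957 × 51.727 ≈ 40.325 minutes.

40.3 minutes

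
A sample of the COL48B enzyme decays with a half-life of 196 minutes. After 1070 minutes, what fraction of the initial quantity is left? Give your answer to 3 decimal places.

0.023

n = 1070/196 ≈ 5.4592 half-lives.
Fraction remaining = (1/2)^5.4592 ≈ 0.022731.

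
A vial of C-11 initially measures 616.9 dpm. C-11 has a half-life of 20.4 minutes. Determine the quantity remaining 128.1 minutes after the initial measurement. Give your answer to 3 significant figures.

7.94 dpm

Number of half-lives: n = 128.1/20.4 ≈ 6.2794.
Remaining = 616.9 × (1/2)^6.2794 = 616.9 × 0.012874 ≈ 7.9419 dpm.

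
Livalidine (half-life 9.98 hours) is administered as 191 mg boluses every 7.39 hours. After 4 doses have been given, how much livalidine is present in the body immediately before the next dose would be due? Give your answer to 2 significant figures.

250 mg

The 4 doses were given 29.56, 22.17, 14.78, 7.39 hours ago.
Total = 191·(1/2)^(29.56/9.98) + 191·(1/2)^(22.17/9.98) + 191·(1/2)^(14.78/9.98) + 191·(1/2)^(7.39/9.98)
      = 24.514 + 40.956 + 68.426 + 114.32 ≈ 248.22 mg.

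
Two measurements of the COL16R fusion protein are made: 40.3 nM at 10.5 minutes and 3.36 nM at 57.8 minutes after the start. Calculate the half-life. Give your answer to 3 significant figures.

Over Δt = 57.8 − 10.5 = 47.3 minutes, the level fell by a factor of 40.3/3.36 ≈ 11.994.
n = log₂(11.994) ≈ 3.5842 half-lives, so t½ = 47.3/3.5842 ≈ 13.197 minutes.

13.2 minutes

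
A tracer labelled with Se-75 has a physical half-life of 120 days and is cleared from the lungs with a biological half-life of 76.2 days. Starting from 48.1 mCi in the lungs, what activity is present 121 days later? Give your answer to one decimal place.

8.0 mCi

1/t_eff = 1/t_phys + 1/t_biol = 1/120 + 1/76.2 = 0.021457 per day.
t_eff = 120 × 76.2 / (120 + 76.2) ≈ 46.606 days.
Remaining = 48.1 × (1/2)^(121/46.606) = 48.1 × (1/2)^2.5963 ≈ 7.9541 mCi.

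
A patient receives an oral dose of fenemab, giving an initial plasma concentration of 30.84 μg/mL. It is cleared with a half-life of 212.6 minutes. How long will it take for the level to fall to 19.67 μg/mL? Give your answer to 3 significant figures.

138 minutes

Fraction remaining = 19.67/30.84 ≈ 0.63781.
n = log₂(30.84/19.67) = ln(1.5679)/ln 2 ≈ 0.64881 half-lives.
t = n × t½ = 0.64881 × 212.6 ≈ 137.94 minutes.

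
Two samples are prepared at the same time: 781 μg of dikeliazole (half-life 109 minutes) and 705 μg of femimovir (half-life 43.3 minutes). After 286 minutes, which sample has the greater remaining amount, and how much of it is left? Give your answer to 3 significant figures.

dikeliazole, 127 μg

dikeliazole: 781 × (1/2)^2.6239 ≈ 126.7 μg.
femimovir: 705 × (1/2)^6.6051 ≈ 7.2421 μg.
Dikeliazole has more remaining, at ≈ 126.7 μg.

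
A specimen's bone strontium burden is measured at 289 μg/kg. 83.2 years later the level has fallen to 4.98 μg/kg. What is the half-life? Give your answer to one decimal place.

A/A₀ = 4.98/289 ≈ 0.017232.
n = log₂(58.032) ≈ 5.8588 half-lives elapsed in 83.2 years.
t½ = 83.2/5.8588 ≈ 14.201 years.

14.2 years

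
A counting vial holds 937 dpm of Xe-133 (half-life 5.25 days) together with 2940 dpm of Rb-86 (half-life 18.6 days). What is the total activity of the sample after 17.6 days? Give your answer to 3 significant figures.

Xe-133: 937 × (1/2)^(17.6/5.25) = 937 × (1/2)^3.3524 ≈ 91.743 dpm.
Rb-86: 2940 × (1/2)^(17.6/18.6) = 2940 × (1/2)^0.94624 ≈ 1525.8 dpm.
Total = 91.743 + 1525.8 ≈ 1617.6 dpm.

1620 dpm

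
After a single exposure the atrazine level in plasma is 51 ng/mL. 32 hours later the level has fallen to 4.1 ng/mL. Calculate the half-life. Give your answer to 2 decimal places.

A/A₀ = 4.1/51 ≈ 0.080392.
n = log₂(12.439) ≈ 3.6368 half-lives elapsed in 32 hours.
t½ = 32/3.6368 ≈ 8.7989 hours.

8.80 hours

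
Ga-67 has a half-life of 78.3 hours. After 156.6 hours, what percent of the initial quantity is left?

n = 156.6/78.3 ≈ 2 half-lives.
Fraction remaining = (1/2)^2 ≈ 0.25, i.e. 25%.

25%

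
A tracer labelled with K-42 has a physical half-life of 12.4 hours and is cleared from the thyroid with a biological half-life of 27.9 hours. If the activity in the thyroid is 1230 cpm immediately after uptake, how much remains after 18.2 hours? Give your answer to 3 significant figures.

1/t_eff = 1/t_phys + 1/t_biol = 1/12.4 + 1/27.9 = 0.11649 per hour.
t_eff = 12.4 × 27.9 / (12.4 + 27.9) ≈ 8.5846 hours.
Remaining = 1230 × (1/2)^(18.2/8.5846) = 1230 × (1/2)^2.1201 ≈ 282.94 cpm.

283 cpm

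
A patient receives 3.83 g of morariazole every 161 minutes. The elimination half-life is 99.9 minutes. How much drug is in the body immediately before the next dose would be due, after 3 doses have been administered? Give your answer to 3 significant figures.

The 3 doses were given 483, 322, 161 minutes ago.
Total = 3.83·(1/2)^(483/99.9) + 3.83·(1/2)^(322/99.9) + 3.83·(1/2)^(161/99.9)
      = 0.1342 + 0.41012 + 1.2533 ≈ 1.7976 g.

1.80 g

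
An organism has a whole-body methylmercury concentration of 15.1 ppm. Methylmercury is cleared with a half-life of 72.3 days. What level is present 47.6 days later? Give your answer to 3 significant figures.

9.57 ppm

Number of half-lives: n = 47.6/72.3 ≈ 0.65837.
Remaining = 15.1 × (1/2)^0.65837 = 15.1 × 0.63359 ≈ 9.5673 ppm.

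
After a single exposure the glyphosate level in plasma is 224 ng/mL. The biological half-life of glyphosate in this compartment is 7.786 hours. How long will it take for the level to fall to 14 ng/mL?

31.144 hours

14/224 = 1/16, so 4 half-lives have elapsed.
t = 4 × 7.786 = 31.144 hours.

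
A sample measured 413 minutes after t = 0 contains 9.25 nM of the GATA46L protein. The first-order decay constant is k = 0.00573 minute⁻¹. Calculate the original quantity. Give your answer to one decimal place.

t½ = ln 2 / k = 0.69315 / 0.00573 ≈ 120.97 minutes.
Number of half-lives elapsed: n = 413/120.97 ≈ 3.4141.
A₀ = A × 2^n = 9.25 × 2^3.4141 = 9.25 × 10.66 ≈ 98.604 nM.

98.6 nM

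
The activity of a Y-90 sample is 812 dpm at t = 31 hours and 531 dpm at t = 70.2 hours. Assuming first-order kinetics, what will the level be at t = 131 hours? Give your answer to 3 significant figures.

Over Δt = 70.2 − 31 = 39.2 hours, the level fell by a factor of 812/531 ≈ 1.5292.
n = log₂(1.5292) ≈ 0.61277 half-lives, so t½ = 39.2/0.61277 ≈ 63.972 hours.
From t = 70.2 to t = 131: 531 × (1/2)^((131−70.2)/63.972) ≈ 274.78 dpm.

275 dpm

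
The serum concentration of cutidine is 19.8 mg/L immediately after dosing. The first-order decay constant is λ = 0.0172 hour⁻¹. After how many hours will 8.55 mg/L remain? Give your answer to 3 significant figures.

t½ = ln 2 / λ = 0.69315 / 0.0172 ≈ 40.299 hours.
Fraction remaining = 8.55/19.8 ≈ 0.43182.
n = log₂(19.8/8.55) = ln(2.3158)/ln 2 ≈ 1.2115 half-lives.
t = n × t½ = 1.2115 × 40.299 ≈ 48.823 hours.

48.8 hours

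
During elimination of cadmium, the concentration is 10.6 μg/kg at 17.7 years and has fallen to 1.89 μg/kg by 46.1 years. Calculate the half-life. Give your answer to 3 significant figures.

Over Δt = 46.1 − 17.7 = 28.4 years, the level fell by a factor of 10.6/1.89 ≈ 5.6085.
n = log₂(5.6085) ≈ 2.4876 half-lives, so t½ = 28.4/2.4876 ≈ 11.417 years.

11.4 years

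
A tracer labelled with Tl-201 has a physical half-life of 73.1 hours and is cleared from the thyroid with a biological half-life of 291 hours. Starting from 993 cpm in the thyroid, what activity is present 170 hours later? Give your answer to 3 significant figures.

132 cpm

1/t_eff = 1/t_phys + 1/t_biol = 1/73.1 + 1/291 = 0.017116 per hour.
t_eff = 73.1 × 291 / (73.1 + 291) ≈ 58.424 hours.
Remaining = 993 × (1/2)^(170/58.424) = 993 × (1/2)^2.9098 ≈ 132.14 cpm.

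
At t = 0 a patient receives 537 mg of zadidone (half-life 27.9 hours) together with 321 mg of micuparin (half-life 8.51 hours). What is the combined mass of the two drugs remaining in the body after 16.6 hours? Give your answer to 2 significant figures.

440 mg

zadidone: 537 × (1/2)^(16.6/27.9) = 537 × (1/2)^0.59498 ≈ 355.52 mg.
micuparin: 321 × (1/2)^(16.6/8.51) = 321 × (1/2)^1.9506 ≈ 83.043 mg.
Total = 355.52 + 83.043 ≈ 438.57 mg.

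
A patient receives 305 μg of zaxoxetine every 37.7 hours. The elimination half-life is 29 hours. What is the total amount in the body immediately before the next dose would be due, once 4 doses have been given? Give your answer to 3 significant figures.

The 4 doses were given 150.8, 113.1, 75.4, 37.7 hours ago.
Total = 305·(1/2)^(150.8/29) + 305·(1/2)^(113.1/29) + 305·(1/2)^(75.4/29) + 305·(1/2)^(37.7/29)
      = 8.2974 + 20.431 + 50.306 + 123.87 ≈ 202.9 μg.

203 μg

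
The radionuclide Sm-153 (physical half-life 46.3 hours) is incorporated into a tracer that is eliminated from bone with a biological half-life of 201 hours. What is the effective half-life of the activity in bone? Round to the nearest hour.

38 hours

1/t_eff = 1/t_phys + 1/t_biol = 1/46.3 + 1/201 = 0.026573 per hour.
t_eff = 46.3 × 201 / (46.3 + 201) ≈ 37.632 hours.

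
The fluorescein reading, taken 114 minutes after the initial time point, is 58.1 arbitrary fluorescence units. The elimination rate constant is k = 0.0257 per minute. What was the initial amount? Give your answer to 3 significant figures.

1090 arbitrary fluorescence units

t½ = ln 2 / k = 0.69315 / 0.0257 ≈ 26.971 minutes.
Number of half-lives elapsed: n = 114/26.971 ≈ 4.2268.
A₀ = A × 2^n = 58.1 × 2^4.2268 = 58.1 × 18.724 ≈ 1087.9 arbitrary fluorescence units.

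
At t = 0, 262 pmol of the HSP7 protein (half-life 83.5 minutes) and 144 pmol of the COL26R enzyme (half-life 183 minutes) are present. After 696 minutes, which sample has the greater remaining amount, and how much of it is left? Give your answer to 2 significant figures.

HSP7 protein: 262 × (1/2)^8.3353 ≈ 0.81118 pmol.
COL26R enzyme: 144 × (1/2)^3.8033 ≈ 10.315 pmol.
COL26R enzyme has more remaining, at ≈ 10.315 pmol.

COL26R enzyme, 10 pmol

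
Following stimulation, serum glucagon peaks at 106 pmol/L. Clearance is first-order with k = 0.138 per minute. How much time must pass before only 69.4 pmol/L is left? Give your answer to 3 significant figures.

t½ = ln 2 / k = 0.69315 / 0.138 ≈ 5.0228 minutes.
Fraction remaining = 69.4/106 ≈ 0.65472.
n = log₂(106/69.4) = ln(1.5274)/ln 2 ≈ 0.61106 half-lives.
t = n × t½ = 0.61106 × 5.0228 ≈ 3.0692 minutes.

3.07 minutes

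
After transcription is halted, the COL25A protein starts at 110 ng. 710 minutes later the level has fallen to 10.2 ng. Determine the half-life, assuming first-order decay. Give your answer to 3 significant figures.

A/A₀ = 10.2/110 ≈ 0.092727.
n = log₂(10.784) ≈ 3.4309 half-lives elapsed in 710 minutes.
t½ = 710/3.4309 ≈ 206.95 minutes.

207 minutes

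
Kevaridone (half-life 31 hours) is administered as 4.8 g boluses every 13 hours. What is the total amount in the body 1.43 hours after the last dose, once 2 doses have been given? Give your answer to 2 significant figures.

The 2 doses were given 14.43, 1.43 hours ago.
Total = 4.8·(1/2)^(14.43/31) + 4.8·(1/2)^(1.43/31)
      = 3.4763 + 4.649 ≈ 8.1252 g.

8.1 g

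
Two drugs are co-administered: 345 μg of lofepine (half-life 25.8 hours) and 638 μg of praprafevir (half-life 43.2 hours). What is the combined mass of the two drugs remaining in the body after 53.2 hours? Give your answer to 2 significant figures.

350 μg

lofepine: 345 × (1/2)^(53.2/25.8) = 345 × (1/2)^2.062 ≈ 82.621 μg.
praprafevir: 638 × (1/2)^(53.2/43.2) = 638 × (1/2)^1.2315 ≈ 271.71 μg.
Total = 82.621 + 271.71 ≈ 354.33 μg.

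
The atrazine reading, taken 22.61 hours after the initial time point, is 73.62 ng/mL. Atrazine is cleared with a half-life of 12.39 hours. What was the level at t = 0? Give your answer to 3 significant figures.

Number of half-lives elapsed: n = 22.61/12.39 ≈ 1.8249.
A₀ = A × 2^n = 73.62 × 2^1.8249 = 73.62 × 3.5427 ≈ 260.82 ng/mL.

261 ng/mL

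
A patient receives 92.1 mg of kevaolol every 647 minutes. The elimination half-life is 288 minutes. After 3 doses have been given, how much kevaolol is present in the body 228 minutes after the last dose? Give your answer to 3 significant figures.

The 3 doses were given 1522, 875, 228 minutes ago.
Total = 92.1·(1/2)^(1522/288) + 92.1·(1/2)^(875/288) + 92.1·(1/2)^(228/288)
      = 2.3627 + 11.212 + 53.204 ≈ 66.778 mg.

66.8 mg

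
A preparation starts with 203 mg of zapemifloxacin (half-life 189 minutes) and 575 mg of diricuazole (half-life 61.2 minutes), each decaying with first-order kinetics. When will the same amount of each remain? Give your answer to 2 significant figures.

140 minutes

Set 203·(1/2)^(t/189) = 575·(1/2)^(t/61.2).
Taking log₂: log₂(203/575) = t·(1/189 − 1/61.2).
log₂(0.35304) = -1.5021; 1/189 − 1/61.2 = -0.011049.
t = -1.5021 / -0.011049 ≈ 135.95 minutes.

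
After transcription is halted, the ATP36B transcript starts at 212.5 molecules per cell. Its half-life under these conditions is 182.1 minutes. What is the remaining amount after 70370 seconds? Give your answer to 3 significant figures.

Convert the elapsed time: 70370 seconds = 1172.83 minutes.
Number of half-lives: n = 1172.83/182.1 ≈ 6.4406.
Remaining = 212.5 × (1/2)^6.4406 = 212.5 × 0.011513 ≈ 2.4465 molecules per cell.

2.45 molecules per cell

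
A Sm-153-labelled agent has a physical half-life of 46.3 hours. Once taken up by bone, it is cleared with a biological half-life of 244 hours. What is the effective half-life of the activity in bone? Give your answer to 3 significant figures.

1/t_eff = 1/t_phys + 1/t_biol = 1/46.3 + 1/244 = 0.025697 per hour.
t_eff = 46.3 × 244 / (46.3 + 244) ≈ 38.916 hours.

38.9 hours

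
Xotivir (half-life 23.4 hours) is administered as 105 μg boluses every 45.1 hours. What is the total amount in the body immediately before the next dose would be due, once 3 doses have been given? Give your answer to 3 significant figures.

36.8 μg

The 3 doses were given 135.3, 90.2, 45.1 hours ago.
Total = 105·(1/2)^(135.3/23.4) + 105·(1/2)^(90.2/23.4) + 105·(1/2)^(45.1/23.4)
      = 1.9082 + 7.2579 + 27.606 ≈ 36.772 μg.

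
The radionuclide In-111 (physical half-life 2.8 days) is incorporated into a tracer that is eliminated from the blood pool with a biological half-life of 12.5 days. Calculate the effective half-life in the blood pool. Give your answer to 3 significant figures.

1/t_eff = 1/t_phys + 1/t_biol = 1/2.8 + 1/12.5 = 0.43714 per day.
t_eff = 2.8 × 12.5 / (2.8 + 12.5) ≈ 2.2876 days.

2.29 days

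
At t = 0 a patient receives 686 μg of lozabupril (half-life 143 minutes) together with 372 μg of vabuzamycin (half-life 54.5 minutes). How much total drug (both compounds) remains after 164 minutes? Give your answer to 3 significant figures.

lozabupril: 686 × (1/2)^(164/143) = 686 × (1/2)^1.1469 ≈ 309.8 μg.
vabuzamycin: 372 × (1/2)^(164/54.5) = 372 × (1/2)^3.0092 ≈ 46.205 μg.
Total = 309.8 + 46.205 ≈ 356.01 μg.

356 μg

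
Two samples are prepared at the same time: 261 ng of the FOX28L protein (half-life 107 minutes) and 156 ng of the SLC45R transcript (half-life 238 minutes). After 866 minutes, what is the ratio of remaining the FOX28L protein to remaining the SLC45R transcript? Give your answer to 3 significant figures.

FOX28L protein: 261 × (1/2)^(866/107) = 261 × (1/2)^8.0935 ≈ 0.95558 ng.
SLC45R transcript: 156 × (1/2)^(866/238) = 156 × (1/2)^3.6387 ≈ 12.525 ng.
Ratio ≈ 0.95558 / 12.525 ≈ 0.076293.

0.0763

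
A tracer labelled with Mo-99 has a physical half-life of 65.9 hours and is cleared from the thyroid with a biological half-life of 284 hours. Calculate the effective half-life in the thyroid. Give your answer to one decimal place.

53.5 hours

1/t_eff = 1/t_phys + 1/t_biol = 1/65.9 + 1/284 = 0.018696 per hour.
t_eff = 65.9 × 284 / (65.9 + 284) ≈ 53.488 hours.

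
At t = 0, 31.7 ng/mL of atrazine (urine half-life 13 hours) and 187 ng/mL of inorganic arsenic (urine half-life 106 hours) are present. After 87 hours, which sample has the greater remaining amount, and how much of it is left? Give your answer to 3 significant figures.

inorganic arsenic, 106 ng/mL

atrazine: 31.7 × (1/2)^6.6923 ≈ 0.30653 ng/mL.
inorganic arsenic: 187 × (1/2)^0.82075 ≈ 105.87 ng/mL.
Inorganic arsenic has more remaining, at ≈ 105.87 ng/mL.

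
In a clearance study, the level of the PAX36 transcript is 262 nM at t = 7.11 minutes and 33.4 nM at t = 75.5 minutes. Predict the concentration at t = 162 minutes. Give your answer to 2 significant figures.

2.5 nM

Over Δt = 75.5 − 7.11 = 68.39 minutes, the level fell by a factor of 262/33.4 ≈ 7.8443.
n = log₂(7.8443) ≈ 2.9716 half-lives, so t½ = 68.39/2.9716 ≈ 23.014 minutes.
From t = 75.5 to t = 162: 33.4 × (1/2)^((162−75.5)/23.014) ≈ 2.4678 nM.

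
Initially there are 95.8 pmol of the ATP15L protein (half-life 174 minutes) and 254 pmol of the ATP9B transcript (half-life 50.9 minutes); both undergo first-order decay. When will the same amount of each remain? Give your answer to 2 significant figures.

Set 95.8·(1/2)^(t/174) = 254·(1/2)^(t/50.9).
Taking log₂: log₂(95.8/254) = t·(1/174 − 1/50.9).
log₂(0.37717) = -1.4067; 1/174 − 1/50.9 = -0.013899.
t = -1.4067 / -0.013899 ≈ 101.21 minutes.

100 minutes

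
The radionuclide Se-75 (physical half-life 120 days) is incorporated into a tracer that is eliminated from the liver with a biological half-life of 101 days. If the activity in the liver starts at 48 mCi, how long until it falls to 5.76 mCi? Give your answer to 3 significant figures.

1/t_eff = 1/t_phys + 1/t_biol = 1/120 + 1/101 = 0.018234 per day.
t_eff = 120 × 101 / (120 + 101) ≈ 54.842 days.
n = log₂(48/5.76) ≈ 3.0589; t = 3.0589 × 54.842 ≈ 167.75 days.

168 days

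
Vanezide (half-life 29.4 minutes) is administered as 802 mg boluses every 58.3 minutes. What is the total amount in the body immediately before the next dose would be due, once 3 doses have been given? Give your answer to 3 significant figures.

The 3 doses were given 174.9, 116.6, 58.3 minutes ago.
Total = 802·(1/2)^(174.9/29.4) + 802·(1/2)^(116.6/29.4) + 802·(1/2)^(58.3/29.4)
      = 12.982 + 51.321 + 202.88 ≈ 267.18 mg.

267 mg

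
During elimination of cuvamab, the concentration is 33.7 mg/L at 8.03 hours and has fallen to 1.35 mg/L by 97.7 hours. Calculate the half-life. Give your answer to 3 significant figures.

Over Δt = 97.7 − 8.03 = 89.67 hours, the level fell by a factor of 33.7/1.35 ≈ 24.963.
n = log₂(24.963) ≈ 4.6417 half-lives, so t½ = 89.67/4.6417 ≈ 19.318 hours.

19.3 hours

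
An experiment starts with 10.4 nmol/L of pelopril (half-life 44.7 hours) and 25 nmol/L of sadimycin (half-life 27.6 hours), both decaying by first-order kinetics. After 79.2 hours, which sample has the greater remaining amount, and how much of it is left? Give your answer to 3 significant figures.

pelopril: 10.4 × (1/2)^1.7718 ≈ 3.0455 nmol/L.
sadimycin: 25 × (1/2)^2.8696 ≈ 3.4207 nmol/L.
Sadimycin has more remaining, at ≈ 3.4207 nmol/L.

sadimycin, 3.42 nmol/L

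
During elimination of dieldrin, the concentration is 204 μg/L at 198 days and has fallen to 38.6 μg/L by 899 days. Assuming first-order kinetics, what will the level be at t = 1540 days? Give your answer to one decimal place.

8.4 μg/L

Over Δt = 899 − 198 = 701 days, the level fell by a factor of 204/38.6 ≈ 5.285.
n = log₂(5.285) ≈ 2.4019 half-lives, so t½ = 701/2.4019 ≈ 291.85 days.
From t = 899 to t = 1540: 38.6 × (1/2)^((1540−899)/291.85) ≈ 8.4223 μg/L.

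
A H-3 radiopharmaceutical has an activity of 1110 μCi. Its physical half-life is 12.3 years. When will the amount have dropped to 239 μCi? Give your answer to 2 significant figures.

27 years

Fraction remaining = 239/1110 ≈ 0.21532.
n = log₂(1110/239) = ln(4.6444)/ln 2 ≈ 2.2155 half-lives.
t = n × t½ = 2.2155 × 12.3 ≈ 27.25 years.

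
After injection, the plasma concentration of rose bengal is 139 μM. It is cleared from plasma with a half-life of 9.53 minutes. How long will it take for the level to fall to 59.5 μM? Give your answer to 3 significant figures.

Fraction remaining = 59.5/139 ≈ 0.42806.
n = log₂(139/59.5) = ln(2.3361)/ln 2 ≈ 1.2241 half-lives.
t = n × t½ = 1.2241 × 9.53 ≈ 11.666 minutes.

11.7 minutes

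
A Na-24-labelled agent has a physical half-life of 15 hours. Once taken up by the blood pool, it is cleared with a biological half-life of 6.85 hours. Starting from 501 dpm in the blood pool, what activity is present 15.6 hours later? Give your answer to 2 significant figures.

1/t_eff = 1/t_phys + 1/t_biol = 1/15 + 1/6.85 = 0.21265 per hour.
t_eff = 15 × 6.85 / (15 + 6.85) ≈ 4.7025 hours.
Remaining = 501 × (1/2)^(15.6/4.7025) = 501 × (1/2)^3.3174 ≈ 50.258 dpm.

50 dpm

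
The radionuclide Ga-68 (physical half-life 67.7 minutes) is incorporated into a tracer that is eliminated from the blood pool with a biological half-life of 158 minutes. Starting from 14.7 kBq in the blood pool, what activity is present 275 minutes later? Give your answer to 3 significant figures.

1/t_eff = 1/t_phys + 1/t_biol = 1/67.7 + 1/158 = 0.0211 per minute.
t_eff = 67.7 × 158 / (67.7 + 158) ≈ 47.393 minutes.
Remaining = 14.7 × (1/2)^(275/47.393) = 14.7 × (1/2)^5.8025 ≈ 0.26338 kBq.

0.263 kBq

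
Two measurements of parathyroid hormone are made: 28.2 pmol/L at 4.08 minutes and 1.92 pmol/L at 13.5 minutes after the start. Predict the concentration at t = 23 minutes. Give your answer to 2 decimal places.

0.13 pmol/L

Over Δt = 13.5 − 4.08 = 9.42 minutes, the level fell by a factor of 28.2/1.92 ≈ 14.688.
n = log₂(14.688) ≈ 3.8765 half-lives, so t½ = 9.42/3.8765 ≈ 2.43 minutes.
From t = 13.5 to t = 23: 1.92 × (1/2)^((23−13.5)/2.43) ≈ 0.12777 pmol/L.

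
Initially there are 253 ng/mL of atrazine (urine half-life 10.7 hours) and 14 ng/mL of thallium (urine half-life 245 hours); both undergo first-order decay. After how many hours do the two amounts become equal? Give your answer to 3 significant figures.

Set 253·(1/2)^(t/10.7) = 14·(1/2)^(t/245).
Taking log₂: log₂(253/14) = t·(1/10.7 − 1/245).
log₂(18.071) = 4.1756; 1/10.7 − 1/245 = 0.089376.
t = 4.1756 / 0.089376 ≈ 46.72 hours.

46.7 hours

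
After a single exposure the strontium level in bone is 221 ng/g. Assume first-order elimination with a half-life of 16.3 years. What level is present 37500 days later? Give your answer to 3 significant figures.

2.80 ng/g

Convert the elapsed time: 37500 days = 102.74 years.
Number of half-lives: n = 102.74/16.3 ≈ 6.3031.
Remaining = 221 × (1/2)^6.3031 = 221 × 0.012665 ≈ 2.7989 ng/g.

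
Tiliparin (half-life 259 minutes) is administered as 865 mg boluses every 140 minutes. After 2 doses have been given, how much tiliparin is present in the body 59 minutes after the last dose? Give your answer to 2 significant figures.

The 2 doses were given 199, 59 minutes ago.
Total = 865·(1/2)^(199/259) + 865·(1/2)^(59/259)
      = 507.84 + 738.66 ≈ 1246.5 mg.

1200 mg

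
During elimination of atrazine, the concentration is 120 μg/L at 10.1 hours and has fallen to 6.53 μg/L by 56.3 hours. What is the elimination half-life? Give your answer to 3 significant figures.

Over Δt = 56.3 − 10.1 = 46.2 hours, the level fell by a factor of 120/6.53 ≈ 18.377.
n = log₂(18.377) ≈ 4.1998 half-lives, so t½ = 46.2/4.1998 ≈ 11.001 hours.

11.0 hours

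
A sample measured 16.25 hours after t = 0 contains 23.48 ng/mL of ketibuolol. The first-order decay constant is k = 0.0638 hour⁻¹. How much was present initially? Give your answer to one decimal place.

66.2 ng/mL

t½ = ln 2 / k = 0.69315 / 0.0638 ≈ 10.864 hours.
Number of half-lives elapsed: n = 16.25/10.864 ≈ 1.4957.
A₀ = A × 2^n = 23.48 × 2^1.4957 = 23.48 × 2.82 ≈ 66.214 ng/mL.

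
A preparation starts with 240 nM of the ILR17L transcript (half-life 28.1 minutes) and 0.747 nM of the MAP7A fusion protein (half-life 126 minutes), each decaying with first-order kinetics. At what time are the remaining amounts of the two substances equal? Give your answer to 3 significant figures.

Set 240·(1/2)^(t/28.1) = 0.747·(1/2)^(t/126).
Taking log₂: log₂(240/0.747) = t·(1/28.1 − 1/126).
log₂(321.29) = 8.3277; 1/28.1 − 1/126 = 0.027651.
t = 8.3277 / 0.027651 ≈ 301.18 minutes.

301 minutes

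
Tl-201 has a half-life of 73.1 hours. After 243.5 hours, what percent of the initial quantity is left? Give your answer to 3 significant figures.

9.94%

n = 243.5/73.1 ≈ 3.3311 half-lives.
Fraction remaining = (1/2)^3.3311 ≈ 0.099369, i.e. 9.9369%.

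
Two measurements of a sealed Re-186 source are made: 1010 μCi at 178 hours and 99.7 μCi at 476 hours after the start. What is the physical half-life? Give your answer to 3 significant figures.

89.2 hours

Over Δt = 476 − 178 = 298 hours, the level fell by a factor of 1010/99.7 ≈ 10.13.
n = log₂(10.13) ≈ 3.3406 half-lives, so t½ = 298/3.3406 ≈ 89.205 hours.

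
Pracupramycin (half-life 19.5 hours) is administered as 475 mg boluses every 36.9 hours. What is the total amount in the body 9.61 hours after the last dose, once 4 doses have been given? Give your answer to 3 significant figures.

460 mg

The 4 doses were given 120.31, 83.41, 46.51, 9.61 hours ago.
Total = 475·(1/2)^(120.31/19.5) + 475·(1/2)^(83.41/19.5) + 475·(1/2)^(46.51/19.5) + 475·(1/2)^(9.61/19.5)
      = 6.5981 + 24.494 + 90.928 + 337.55 ≈ 459.57 mg.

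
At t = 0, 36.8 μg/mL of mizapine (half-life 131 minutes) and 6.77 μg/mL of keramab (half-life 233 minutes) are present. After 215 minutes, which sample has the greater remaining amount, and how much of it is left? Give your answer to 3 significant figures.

mizapine, 11.8 μg/mL

mizapine: 36.8 × (1/2)^1.6412 ≈ 11.798 μg/mL.
keramab: 6.77 × (1/2)^0.92275 ≈ 3.5712 μg/mL.
Mizapine has more remaining, at ≈ 11.798 μg/mL.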